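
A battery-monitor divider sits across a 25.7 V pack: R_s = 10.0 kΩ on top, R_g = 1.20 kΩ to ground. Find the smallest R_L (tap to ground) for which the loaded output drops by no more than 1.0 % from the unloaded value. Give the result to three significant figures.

R_L(min) ≈ 106 kΩ

Output resistance R_th = R_s‖R_g = (10.0 × 1.20)/11.20 = 1.071 kΩ.
The fractional drop is R_th/(R_th + R_L); requiring this ≤ 0.0100 gives R_L ≥ R_th(1/0.0100 − 1) = 1.071 × 99.00 = 106 kΩ.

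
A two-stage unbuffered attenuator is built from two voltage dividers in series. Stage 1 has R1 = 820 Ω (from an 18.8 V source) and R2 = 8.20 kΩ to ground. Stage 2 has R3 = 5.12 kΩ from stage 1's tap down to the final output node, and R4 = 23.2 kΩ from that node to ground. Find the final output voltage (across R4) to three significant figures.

Stage 2 presents R3+R4 = 28320 Ω as a load on stage 1's tap.
Stage 1's lower leg becomes R2‖(R3+R4) = 6359 Ω, so V_mid = 18.8 × 6359/7179 = 16.65 V.
Stage 2 is itself unloaded: V_out = V_mid × R4/(R3+R4) = 16.65 × 23200/28320 = 13.6 V.

V_out ≈ 13.6 V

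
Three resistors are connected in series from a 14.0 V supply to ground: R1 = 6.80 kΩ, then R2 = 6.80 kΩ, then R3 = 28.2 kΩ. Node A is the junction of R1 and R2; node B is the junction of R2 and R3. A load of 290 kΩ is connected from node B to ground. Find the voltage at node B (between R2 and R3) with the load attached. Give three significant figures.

At node B, R3 is in parallel with the load: R3‖R_L = 25.70 kΩ.
Below node A the resistance is R2 + (R3‖R_L) = 32.50 kΩ, so V_A = 14.0 × 32.50/39.30 = 11.58 V.
Then V_B = V_A × (R3‖R_L)/(R2 + R3‖R_L) = 11.58 × 25.70/32.50 = 9.16 V.

V ≈ 9.16 V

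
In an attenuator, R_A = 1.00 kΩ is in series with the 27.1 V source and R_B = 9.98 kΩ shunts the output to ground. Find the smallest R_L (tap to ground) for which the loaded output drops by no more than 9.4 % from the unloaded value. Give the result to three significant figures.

Output resistance R_th = R_A‖R_B = (1000 × 9980)/10980 = 908.9 Ω.
The fractional drop is R_th/(R_th + R_L); requiring this ≤ 0.0940 gives R_L ≥ R_th(1/0.0940 − 1) = 908.9 × 9.638 = 8.76 kΩ.

R_L(min) ≈ 8.76 kΩ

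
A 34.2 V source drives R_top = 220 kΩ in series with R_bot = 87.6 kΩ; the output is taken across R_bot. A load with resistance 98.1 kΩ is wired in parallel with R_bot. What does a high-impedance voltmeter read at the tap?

The load sits in parallel with R_bot: R_bot‖R_L = (87.6 × 98.1) / (87.6 + 98.1) = 46.28 kΩ.
V_out = 34.2 × 46.28 / (220 + 46.28) = 34.2 × 46.28/266.3 = 5.94 V.

V_out ≈ 5.94 V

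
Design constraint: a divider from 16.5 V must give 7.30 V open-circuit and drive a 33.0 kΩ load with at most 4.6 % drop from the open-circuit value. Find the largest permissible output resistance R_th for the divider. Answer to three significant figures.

Loading drop = R_th/(R_th + R_L) ≤ 0.0460, so R_th ≤ R_L · ε/(1−ε) = 33.0 kΩ × 0.0460/0.9540 = 1.59 kΩ.

R_th ≤ 1.59 kΩ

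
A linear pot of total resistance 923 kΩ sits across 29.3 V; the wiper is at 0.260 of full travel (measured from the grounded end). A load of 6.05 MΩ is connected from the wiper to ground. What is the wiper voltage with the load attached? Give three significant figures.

The wiper splits the pot into (1−α)R = 683.0 kΩ above and αR = 240.0 kΩ below.
Lower section ‖ load = 230.8 kΩ.
V_wiper = 29.3 × 230.8/(683.0 + 230.8) = 7.40 V.

V ≈ 7.40 V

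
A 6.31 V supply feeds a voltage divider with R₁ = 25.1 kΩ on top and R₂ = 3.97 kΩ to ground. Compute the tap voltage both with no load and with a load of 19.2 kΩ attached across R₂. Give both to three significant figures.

Open-circuit: V = 6.31 × 3.97/(25.1 + 3.97) = 0.862 V.
With the load, R₂ becomes R₂‖R_L = 3.290 kΩ, so V = 6.31 × 3.290/28.39 = 0.731 V.

Unloaded: 0.862 V; loaded: 0.731 V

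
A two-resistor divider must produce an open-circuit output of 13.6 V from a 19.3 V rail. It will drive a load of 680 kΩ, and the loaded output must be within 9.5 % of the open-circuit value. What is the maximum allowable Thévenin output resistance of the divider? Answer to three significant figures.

R_th ≤ 71.4 kΩ

Loading drop = R_th/(R_th + R_L) ≤ 0.0950, so R_th ≤ R_L · ε/(1−ε) = 680 kΩ × 0.0950/0.9050 = 71.4 kΩ.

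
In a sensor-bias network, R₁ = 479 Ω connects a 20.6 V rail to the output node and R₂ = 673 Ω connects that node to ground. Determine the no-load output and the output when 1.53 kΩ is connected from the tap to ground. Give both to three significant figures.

Unloaded: 12.0 V; loaded: 10.2 V

Open-circuit: V = 20.6 × 673/(479 + 673) = 12.0 V.
With the load, R₂ becomes R₂‖R_L = 467.4 Ω, so V = 20.6 × 467.4/946.4 = 10.2 V.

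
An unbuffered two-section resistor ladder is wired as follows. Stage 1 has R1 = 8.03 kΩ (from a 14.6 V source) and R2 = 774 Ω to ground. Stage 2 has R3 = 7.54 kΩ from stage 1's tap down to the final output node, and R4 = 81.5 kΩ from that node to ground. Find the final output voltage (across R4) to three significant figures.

V_out ≈ 1.17 V

Stage 2 presents R3+R4 = 89040 Ω as a load on stage 1's tap.
Stage 1's lower leg becomes R2‖(R3+R4) = 767.3 Ω, so V_mid = 14.6 × 767.3/8797 = 1.273 V.
Stage 2 is itself unloaded: V_out = V_mid × R4/(R3+R4) = 1.273 × 81500/89040 = 1.17 V.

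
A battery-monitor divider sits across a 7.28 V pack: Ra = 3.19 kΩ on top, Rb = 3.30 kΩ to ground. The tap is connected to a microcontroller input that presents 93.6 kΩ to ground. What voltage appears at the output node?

V_out ≈ 3.64 V

The load sits in parallel with Rb: Rb‖R_L = (3.30 × 93.6) / (3.30 + 93.6) = 3.188 kΩ.
V_out = 7.28 × 3.188 / (3.19 + 3.188) = 7.28 × 3.188/6.378 = 3.64 V.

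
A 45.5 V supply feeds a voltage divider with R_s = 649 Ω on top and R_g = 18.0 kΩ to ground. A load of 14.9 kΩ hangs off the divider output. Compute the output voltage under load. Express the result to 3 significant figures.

The load sits in parallel with R_g: R_g‖R_L = (18000 × 14900) / (18000 + 14900) = 8152 Ω.
V_out = 45.5 × 8152 / (649 + 8152) = 45.5 × 8152/8801 = 42.1 V.
(Unloaded it would have been 43.9 V.)

V_out ≈ 42.1 V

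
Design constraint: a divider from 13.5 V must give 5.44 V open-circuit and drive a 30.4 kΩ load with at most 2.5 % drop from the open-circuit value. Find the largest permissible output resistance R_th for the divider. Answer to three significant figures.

Loading drop = R_th/(R_th + R_L) ≤ 0.0250, so R_th ≤ R_L · ε/(1−ε) = 30.4 kΩ × 0.0250/0.9750 = 779 Ω.
(Any R1, R2 with R2/(R1+R2) = 0.403 and R1‖R2 ≤ 779 Ω will meet the spec.)

R_th ≤ 779 Ω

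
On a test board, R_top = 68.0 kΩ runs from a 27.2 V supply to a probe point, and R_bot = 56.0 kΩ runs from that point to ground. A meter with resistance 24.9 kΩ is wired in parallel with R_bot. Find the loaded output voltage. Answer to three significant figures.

V_out ≈ 5.50 V

The load sits in parallel with R_bot: R_bot‖R_L = (56.0 × 24.9) / (56.0 + 24.9) = 17.24 kΩ.
V_out = 27.2 × 17.24 / (68.0 + 17.24) = 27.2 × 17.24/85.24 = 5.50 V.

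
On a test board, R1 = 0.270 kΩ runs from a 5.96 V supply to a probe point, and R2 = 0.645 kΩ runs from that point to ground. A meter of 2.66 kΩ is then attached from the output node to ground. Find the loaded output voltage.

The load sits in parallel with R2: R2‖R_L = (645 × 2660) / (645 + 2660) = 519.1 Ω.
V_out = 5.96 × 519.1 / (270 + 519.1) = 5.96 × 519.1/789.1 = 3.92 V.

V_out ≈ 3.92 V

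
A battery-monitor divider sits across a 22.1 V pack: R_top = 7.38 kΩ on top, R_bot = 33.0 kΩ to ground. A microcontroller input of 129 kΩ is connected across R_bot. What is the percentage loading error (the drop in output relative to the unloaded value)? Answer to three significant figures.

The divider's output (Thévenin) resistance is R_top‖R_bot = 6.031 kΩ.
Fractional drop under load = R_th/(R_th + R_L) = 6.031 / (6.031 + 129) = 0.04467.
So the output falls by 4.47 %.

4.47 %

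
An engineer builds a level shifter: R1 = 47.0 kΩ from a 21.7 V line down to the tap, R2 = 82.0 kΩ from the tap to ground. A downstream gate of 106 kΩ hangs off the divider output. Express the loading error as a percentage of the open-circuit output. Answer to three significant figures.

The divider's output (Thévenin) resistance is R1‖R2 = 29.88 kΩ.
Fractional drop under load = R_th/(R_th + R_L) = 29.88 / (29.88 + 106) = 0.2199.
So the output falls by 22.0 %.

22.0 %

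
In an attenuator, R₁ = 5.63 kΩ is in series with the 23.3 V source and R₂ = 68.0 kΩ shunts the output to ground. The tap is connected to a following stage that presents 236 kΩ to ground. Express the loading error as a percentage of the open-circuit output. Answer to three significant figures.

2.16 %

The divider's output (Thévenin) resistance is R₁‖R₂ = 5.200 kΩ.
Fractional drop under load = R_th/(R_th + R_L) = 5.200 / (5.200 + 236) = 0.02156.
So the output falls by 2.16 %.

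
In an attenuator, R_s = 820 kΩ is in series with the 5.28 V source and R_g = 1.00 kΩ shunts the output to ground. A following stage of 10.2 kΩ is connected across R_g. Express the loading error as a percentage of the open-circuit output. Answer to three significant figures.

8.92 %

The divider's output (Thévenin) resistance is R_s‖R_g = 0.9988 kΩ.
Fractional drop under load = R_th/(R_th + R_L) = 0.9988 / (0.9988 + 10.2) = 0.08919.
So the output falls by 8.92 %.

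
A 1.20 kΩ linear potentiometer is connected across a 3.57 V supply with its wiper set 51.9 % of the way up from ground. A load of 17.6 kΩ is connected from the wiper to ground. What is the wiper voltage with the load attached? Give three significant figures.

The wiper splits the pot into (1−α)R = 577.2 Ω above and αR = 622.8 Ω below.
Lower section ‖ load = 601.5 Ω.
V_wiper = 3.57 × 601.5/(577.2 + 601.5) = 1.82 V.

V ≈ 1.82 V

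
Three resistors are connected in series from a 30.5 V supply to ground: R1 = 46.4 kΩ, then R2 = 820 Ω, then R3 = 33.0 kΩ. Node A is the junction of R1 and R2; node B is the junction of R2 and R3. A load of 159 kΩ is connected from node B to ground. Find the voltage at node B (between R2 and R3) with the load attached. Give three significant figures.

V ≈ 11.2 V

At node B, R3 is in parallel with the load: R3‖R_L = 27330 Ω.
Below node A the resistance is R2 + (R3‖R_L) = 28150 Ω, so V_A = 30.5 × 28150/74550 = 11.52 V.
Then V_B = V_A × (R3‖R_L)/(R2 + R3‖R_L) = 11.52 × 27330/28150 = 11.2 V.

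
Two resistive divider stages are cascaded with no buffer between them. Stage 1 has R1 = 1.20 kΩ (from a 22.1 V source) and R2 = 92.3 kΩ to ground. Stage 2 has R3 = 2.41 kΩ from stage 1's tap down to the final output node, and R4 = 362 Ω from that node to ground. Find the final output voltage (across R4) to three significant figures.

V_out ≈ 2.00 V

Stage 2 presents R3+R4 = 2772 Ω as a load on stage 1's tap.
Stage 1's lower leg becomes R2‖(R3+R4) = 2691 Ω, so V_mid = 22.1 × 2691/3891 = 15.28 V.
Stage 2 is itself unloaded: V_out = V_mid × R4/(R3+R4) = 15.28 × 362/2772 = 2.00 V.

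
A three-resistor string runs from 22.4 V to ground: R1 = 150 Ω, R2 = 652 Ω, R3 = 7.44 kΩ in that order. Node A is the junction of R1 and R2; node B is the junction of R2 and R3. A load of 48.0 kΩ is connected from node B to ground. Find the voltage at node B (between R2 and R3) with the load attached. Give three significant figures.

At node B, R3 is in parallel with the load: R3‖R_L = 6442 Ω.
Below node A the resistance is R2 + (R3‖R_L) = 7094 Ω, so V_A = 22.4 × 7094/7244 = 21.94 V.
Then V_B = V_A × (R3‖R_L)/(R2 + R3‖R_L) = 21.94 × 6442/7094 = 19.9 V.

V ≈ 19.9 V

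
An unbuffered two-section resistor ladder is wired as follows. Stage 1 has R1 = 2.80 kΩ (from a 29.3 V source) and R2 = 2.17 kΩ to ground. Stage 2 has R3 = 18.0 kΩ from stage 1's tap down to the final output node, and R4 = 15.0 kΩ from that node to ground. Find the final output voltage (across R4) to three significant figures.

V_out ≈ 5.61 V

Stage 2 presents R3+R4 = 33.00 kΩ as a load on stage 1's tap.
Stage 1's lower leg becomes R2‖(R3+R4) = 2.036 kΩ, so V_mid = 29.3 × 2.036/4.836 = 12.34 V.
Stage 2 is itself unloaded: V_out = V_mid × R4/(R3+R4) = 12.34 × 15.0/33.00 = 5.61 V.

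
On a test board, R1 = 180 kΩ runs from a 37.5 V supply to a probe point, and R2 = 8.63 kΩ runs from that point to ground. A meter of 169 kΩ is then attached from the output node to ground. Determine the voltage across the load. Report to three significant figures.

V_out ≈ 1.64 V

The load sits in parallel with R2: R2‖R_L = (8.63 × 169) / (8.63 + 169) = 8.211 kΩ.
V_out = 37.5 × 8.211 / (180 + 8.211) = 37.5 × 8.211/188.2 = 1.64 V.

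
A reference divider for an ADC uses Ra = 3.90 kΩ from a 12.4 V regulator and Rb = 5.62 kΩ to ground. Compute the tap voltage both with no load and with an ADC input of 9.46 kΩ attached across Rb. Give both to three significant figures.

Open-circuit: V = 12.4 × 5.62/(3.90 + 5.62) = 7.32 V.
With the load, Rb becomes Rb‖R_L = 3.526 kΩ, so V = 12.4 × 3.526/7.426 = 5.89 V.

Unloaded: 7.32 V; loaded: 5.89 V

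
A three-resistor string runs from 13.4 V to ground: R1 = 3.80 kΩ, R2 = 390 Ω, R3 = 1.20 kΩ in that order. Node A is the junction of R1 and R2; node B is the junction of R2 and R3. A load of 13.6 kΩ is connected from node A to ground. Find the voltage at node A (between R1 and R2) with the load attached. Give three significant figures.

Below node A the series string R2+R3 = 1590 Ω sits in parallel with the 13600 Ω load: 1424 Ω.
V_A = 13.4 × 1424/(3800 + 1424) = 3.65 V.

V ≈ 3.65 V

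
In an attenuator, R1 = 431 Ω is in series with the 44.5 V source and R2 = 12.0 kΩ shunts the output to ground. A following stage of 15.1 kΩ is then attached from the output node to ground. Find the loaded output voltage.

V_out ≈ 41.8 V

The load sits in parallel with R2: R2‖R_L = (12000 × 15100) / (12000 + 15100) = 6686 Ω.
V_out = 44.5 × 6686 / (431 + 6686) = 44.5 × 6686/7117 = 41.8 V.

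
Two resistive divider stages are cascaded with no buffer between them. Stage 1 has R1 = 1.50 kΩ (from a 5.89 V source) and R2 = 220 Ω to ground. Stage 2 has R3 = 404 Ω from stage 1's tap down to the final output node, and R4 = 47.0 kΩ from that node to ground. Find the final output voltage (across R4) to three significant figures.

Stage 2 presents R3+R4 = 47400 Ω as a load on stage 1's tap.
Stage 1's lower leg becomes R2‖(R3+R4) = 219.0 Ω, so V_mid = 5.89 × 219.0/1719 = 0.7503 V.
Stage 2 is itself unloaded: V_out = V_mid × R4/(R3+R4) = 0.7503 × 47000/47400 = 0.744 V.

V_out ≈ 0.744 V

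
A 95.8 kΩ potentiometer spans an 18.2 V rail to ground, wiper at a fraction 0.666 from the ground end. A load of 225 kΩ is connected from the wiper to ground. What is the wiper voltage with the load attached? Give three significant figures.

The wiper splits the pot into (1−α)R = 32.00 kΩ above and αR = 63.80 kΩ below.
Lower section ‖ load = 49.71 kΩ.
V_wiper = 18.2 × 49.71/(32.00 + 49.71) = 11.1 V.

V ≈ 11.1 V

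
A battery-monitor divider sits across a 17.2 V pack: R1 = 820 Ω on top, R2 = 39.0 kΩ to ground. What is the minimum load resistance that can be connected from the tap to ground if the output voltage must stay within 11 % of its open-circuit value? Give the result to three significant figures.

R_L(min) ≈ 6.50 kΩ

Output resistance R_th = R1‖R2 = (820 × 39000)/39820 = 803.1 Ω.
The fractional drop is R_th/(R_th + R_L); requiring this ≤ 0.110 gives R_L ≥ R_th(1/0.110 − 1) = 803.1 × 8.091 = 6.50 kΩ.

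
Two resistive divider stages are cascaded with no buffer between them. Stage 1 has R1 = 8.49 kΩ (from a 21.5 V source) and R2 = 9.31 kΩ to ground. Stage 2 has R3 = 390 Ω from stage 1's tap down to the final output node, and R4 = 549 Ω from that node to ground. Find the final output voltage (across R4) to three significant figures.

Stage 2 presents R3+R4 = 939.0 Ω as a load on stage 1's tap.
Stage 1's lower leg becomes R2‖(R3+R4) = 853.0 Ω, so V_mid = 21.5 × 853.0/9343 = 1.963 V.
Stage 2 is itself unloaded: V_out = V_mid × R4/(R3+R4) = 1.963 × 549/939.0 = 1.15 V.

V_out ≈ 1.15 V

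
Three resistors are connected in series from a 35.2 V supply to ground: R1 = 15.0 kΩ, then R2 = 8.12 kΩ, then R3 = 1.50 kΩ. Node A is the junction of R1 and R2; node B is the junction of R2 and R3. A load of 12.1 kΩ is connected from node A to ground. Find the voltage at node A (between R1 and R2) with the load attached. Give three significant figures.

V ≈ 9.27 V

Below node A the series string R2+R3 = 9.620 kΩ sits in parallel with the 12.1 kΩ load: 5.359 kΩ.
V_A = 35.2 × 5.359/(15.0 + 5.359) = 9.27 V.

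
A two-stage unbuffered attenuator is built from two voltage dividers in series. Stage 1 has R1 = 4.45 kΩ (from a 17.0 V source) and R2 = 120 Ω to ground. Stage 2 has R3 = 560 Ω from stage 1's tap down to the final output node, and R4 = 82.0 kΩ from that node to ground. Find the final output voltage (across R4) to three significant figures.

V_out ≈ 0.443 V

Stage 2 presents R3+R4 = 82560 Ω as a load on stage 1's tap.
Stage 1's lower leg becomes R2‖(R3+R4) = 119.8 Ω, so V_mid = 17.0 × 119.8/4570 = 0.4458 V.
Stage 2 is itself unloaded: V_out = V_mid × R4/(R3+R4) = 0.4458 × 82000/82560 = 0.443 V.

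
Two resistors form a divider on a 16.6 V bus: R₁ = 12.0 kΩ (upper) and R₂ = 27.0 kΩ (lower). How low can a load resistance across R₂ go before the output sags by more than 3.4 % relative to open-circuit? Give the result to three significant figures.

R_L(min) ≈ 236 kΩ

Output resistance R_th = R₁‖R₂ = (12.0 × 27.0)/39.00 = 8.308 kΩ.
The fractional drop is R_th/(R_th + R_L); requiring this ≤ 0.0340 gives R_L ≥ R_th(1/0.0340 − 1) = 8.308 × 28.41 = 236 kΩ.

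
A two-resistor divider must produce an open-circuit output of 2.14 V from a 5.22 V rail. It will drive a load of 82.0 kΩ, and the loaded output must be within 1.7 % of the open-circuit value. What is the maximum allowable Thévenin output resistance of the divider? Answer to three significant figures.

Loading drop = R_th/(R_th + R_L) ≤ 0.0170, so R_th ≤ R_L · ε/(1−ε) = 82.0 kΩ × 0.0170/0.9830 = 1.42 kΩ.

R_th ≤ 1.42 kΩ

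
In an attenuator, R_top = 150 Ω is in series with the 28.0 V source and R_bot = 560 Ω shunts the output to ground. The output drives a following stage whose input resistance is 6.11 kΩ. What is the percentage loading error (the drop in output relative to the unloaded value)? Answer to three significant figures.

The divider's output (Thévenin) resistance is R_top‖R_bot = 118.3 Ω.
Fractional drop under load = R_th/(R_th + R_L) = 118.3 / (118.3 + 6110) = 0.01900.
So the output falls by 1.90 %.

1.90 %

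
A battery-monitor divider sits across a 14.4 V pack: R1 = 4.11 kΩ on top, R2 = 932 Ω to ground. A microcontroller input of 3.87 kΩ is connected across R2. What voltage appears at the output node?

The load sits in parallel with R2: R2‖R_L = (932 × 3870) / (932 + 3870) = 751.1 Ω.
V_out = 14.4 × 751.1 / (4110 + 751.1) = 14.4 × 751.1/4861 = 2.23 V.
(Unloaded it would have been 2.66 V.)

V_out ≈ 2.23 V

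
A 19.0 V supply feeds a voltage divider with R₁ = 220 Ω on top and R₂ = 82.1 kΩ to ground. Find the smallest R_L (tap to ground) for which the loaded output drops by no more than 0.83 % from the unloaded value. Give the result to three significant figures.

Output resistance R_th = R₁‖R₂ = (220 × 82100)/82320 = 219.4 Ω.
The fractional drop is R_th/(R_th + R_L); requiring this ≤ 0.00830 gives R_L ≥ R_th(1/0.00830 − 1) = 219.4 × 119.5 = 26.2 kΩ.

R_L(min) ≈ 26.2 kΩ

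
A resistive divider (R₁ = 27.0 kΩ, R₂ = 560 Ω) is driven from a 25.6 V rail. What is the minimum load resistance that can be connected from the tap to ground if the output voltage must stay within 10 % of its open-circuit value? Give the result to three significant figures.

Output resistance R_th = R₁‖R₂ = (27000 × 560)/27560 = 548.6 Ω.
The fractional drop is R_th/(R_th + R_L); requiring this ≤ 0.100 gives R_L ≥ R_th(1/0.100 − 1) = 548.6 × 9.000 = 4.94 kΩ.

R_L(min) ≈ 4.94 kΩ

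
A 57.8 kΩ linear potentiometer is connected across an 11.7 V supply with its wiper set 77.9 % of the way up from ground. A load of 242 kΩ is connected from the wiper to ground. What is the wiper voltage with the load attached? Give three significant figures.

The wiper splits the pot into (1−α)R = 12.77 kΩ above and αR = 45.03 kΩ below.
Lower section ‖ load = 37.96 kΩ.
V_wiper = 11.7 × 37.96/(12.77 + 37.96) = 8.75 V.

V ≈ 8.75 V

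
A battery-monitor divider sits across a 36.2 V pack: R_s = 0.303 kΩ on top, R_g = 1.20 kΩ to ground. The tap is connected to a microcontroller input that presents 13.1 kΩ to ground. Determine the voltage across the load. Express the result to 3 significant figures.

The load sits in parallel with R_g: R_g‖R_L = (1200 × 13100) / (1200 + 13100) = 1099 Ω.
V_out = 36.2 × 1099 / (303 + 1099) = 36.2 × 1099/1402 = 28.4 V.

V_out ≈ 28.4 V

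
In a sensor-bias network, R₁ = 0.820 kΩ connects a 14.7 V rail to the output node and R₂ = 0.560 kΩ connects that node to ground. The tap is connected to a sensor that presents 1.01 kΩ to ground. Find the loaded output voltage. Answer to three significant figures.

The load sits in parallel with R₂: R₂‖R_L = (560 × 1010) / (560 + 1010) = 360.3 Ω.
V_out = 14.7 × 360.3 / (820 + 360.3) = 14.7 × 360.3/1180 = 4.49 V.

V_out ≈ 4.49 V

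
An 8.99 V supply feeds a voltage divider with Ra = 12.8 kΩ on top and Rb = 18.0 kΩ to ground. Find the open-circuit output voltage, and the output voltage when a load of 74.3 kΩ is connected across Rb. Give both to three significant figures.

Open-circuit: V = 8.99 × 18.0/(12.8 + 18.0) = 5.25 V.
With the load, Rb becomes Rb‖R_L = 14.49 kΩ, so V = 8.99 × 14.49/27.29 = 4.77 V.

Unloaded: 5.25 V; loaded: 4.77 V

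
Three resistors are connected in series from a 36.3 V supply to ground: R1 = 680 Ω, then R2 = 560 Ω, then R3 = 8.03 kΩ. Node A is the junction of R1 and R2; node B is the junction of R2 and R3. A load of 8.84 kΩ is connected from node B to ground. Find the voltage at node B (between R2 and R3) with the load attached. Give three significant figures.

At node B, R3 is in parallel with the load: R3‖R_L = 4208 Ω.
Below node A the resistance is R2 + (R3‖R_L) = 4768 Ω, so V_A = 36.3 × 4768/5448 = 31.77 V.
Then V_B = V_A × (R3‖R_L)/(R2 + R3‖R_L) = 31.77 × 4208/4768 = 28.0 V.

V ≈ 28.0 V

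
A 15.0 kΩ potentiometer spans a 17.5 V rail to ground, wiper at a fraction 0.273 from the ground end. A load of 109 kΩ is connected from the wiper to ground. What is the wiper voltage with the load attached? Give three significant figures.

V ≈ 4.65 V

The wiper splits the pot into (1−α)R = 10.90 kΩ above and αR = 4.095 kΩ below.
Lower section ‖ load = 3.947 kΩ.
V_wiper = 17.5 × 3.947/(10.90 + 3.947) = 4.65 V.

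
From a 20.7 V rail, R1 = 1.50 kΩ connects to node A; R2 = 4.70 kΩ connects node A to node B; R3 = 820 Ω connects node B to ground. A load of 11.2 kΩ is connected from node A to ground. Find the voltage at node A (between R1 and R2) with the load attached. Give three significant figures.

Below node A the series string R2+R3 = 5520 Ω sits in parallel with the 11200 Ω load: 3698 Ω.
V_A = 20.7 × 3698/(1500 + 3698) = 14.7 V.

V ≈ 14.7 V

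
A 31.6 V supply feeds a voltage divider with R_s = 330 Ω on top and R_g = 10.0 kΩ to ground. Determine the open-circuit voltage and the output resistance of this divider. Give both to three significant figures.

V_th = 30.6 V, R_th = 319 Ω

V_th is the open-circuit tap voltage: 31.6 × 10000/(330 + 10000) = 30.6 V.
With the supply zeroed, R_s and R_g appear in parallel from the tap: R_th = R_s‖R_g = (330 × 10000)/10330 = 319 Ω.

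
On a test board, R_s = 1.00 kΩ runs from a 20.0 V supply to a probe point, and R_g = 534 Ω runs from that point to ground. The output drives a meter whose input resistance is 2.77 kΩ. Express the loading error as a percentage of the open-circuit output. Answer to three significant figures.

11.2 %

Unloaded V = 20.0 × 534/1534 = 6.9622 V.
Loaded: R_g‖R_L = 447.7 Ω, giving V = 20.0 × 447.7/1448 = 6.1849 V.
Drop = (6.9622 − 6.1849) / 6.9622 = 11.2 %.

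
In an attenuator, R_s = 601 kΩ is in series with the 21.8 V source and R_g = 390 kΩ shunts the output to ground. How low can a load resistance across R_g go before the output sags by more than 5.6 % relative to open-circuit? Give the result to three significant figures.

Output resistance R_th = R_s‖R_g = (601 × 390)/991.0 = 236.5 kΩ.
The fractional drop is R_th/(R_th + R_L); requiring this ≤ 0.0560 gives R_L ≥ R_th(1/0.0560 − 1) = 236.5 × 16.86 = 3.99 MΩ.

R_L(min) ≈ 3.99 MΩ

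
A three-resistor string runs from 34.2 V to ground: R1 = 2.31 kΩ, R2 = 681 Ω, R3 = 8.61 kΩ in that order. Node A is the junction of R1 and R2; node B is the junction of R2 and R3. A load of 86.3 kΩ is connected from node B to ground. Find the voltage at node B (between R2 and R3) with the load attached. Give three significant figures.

V ≈ 24.7 V

At node B, R3 is in parallel with the load: R3‖R_L = 7829 Ω.
Below node A the resistance is R2 + (R3‖R_L) = 8510 Ω, so V_A = 34.2 × 8510/10820 = 26.90 V.
Then V_B = V_A × (R3‖R_L)/(R2 + R3‖R_L) = 26.90 × 7829/8510 = 24.7 V.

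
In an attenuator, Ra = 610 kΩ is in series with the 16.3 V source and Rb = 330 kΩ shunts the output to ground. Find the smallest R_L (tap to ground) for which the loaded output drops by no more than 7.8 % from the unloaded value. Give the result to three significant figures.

R_L(min) ≈ 2.53 MΩ

Output resistance R_th = Ra‖Rb = (610 × 330)/940.0 = 214.1 kΩ.
The fractional drop is R_th/(R_th + R_L); requiring this ≤ 0.0780 gives R_L ≥ R_th(1/0.0780 − 1) = 214.1 × 11.82 = 2.53 MΩ.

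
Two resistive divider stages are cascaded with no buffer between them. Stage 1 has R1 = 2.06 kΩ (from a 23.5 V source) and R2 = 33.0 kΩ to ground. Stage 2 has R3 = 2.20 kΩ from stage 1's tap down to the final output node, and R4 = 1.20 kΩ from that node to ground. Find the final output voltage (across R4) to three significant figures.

Stage 2 presents R3+R4 = 3.400 kΩ as a load on stage 1's tap.
Stage 1's lower leg becomes R2‖(R3+R4) = 3.082 kΩ, so V_mid = 23.5 × 3.082/5.142 = 14.09 V.
Stage 2 is itself unloaded: V_out = V_mid × R4/(R3+R4) = 14.09 × 1.20/3.400 = 4.97 V.

V_out ≈ 4.97 V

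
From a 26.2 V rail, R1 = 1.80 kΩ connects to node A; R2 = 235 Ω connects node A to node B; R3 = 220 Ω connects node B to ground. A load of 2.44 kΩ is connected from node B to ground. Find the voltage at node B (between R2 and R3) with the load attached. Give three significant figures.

At node B, R3 is in parallel with the load: R3‖R_L = 201.8 Ω.
Below node A the resistance is R2 + (R3‖R_L) = 436.8 Ω, so V_A = 26.2 × 436.8/2237 = 5.116 V.
Then V_B = V_A × (R3‖R_L)/(R2 + R3‖R_L) = 5.116 × 201.8/436.8 = 2.36 V.

V ≈ 2.36 V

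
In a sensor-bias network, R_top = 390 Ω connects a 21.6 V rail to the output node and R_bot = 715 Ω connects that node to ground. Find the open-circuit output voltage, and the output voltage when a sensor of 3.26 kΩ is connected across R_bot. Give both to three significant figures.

Unloaded: 14.0 V; loaded: 13.0 V

Open-circuit: V = 21.6 × 715/(390 + 715) = 14.0 V.
With the load, R_bot becomes R_bot‖R_L = 586.4 Ω, so V = 21.6 × 586.4/976.4 = 13.0 V.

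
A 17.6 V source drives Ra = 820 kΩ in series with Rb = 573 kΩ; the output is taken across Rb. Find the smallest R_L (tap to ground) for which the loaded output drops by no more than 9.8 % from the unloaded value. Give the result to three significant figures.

R_L(min) ≈ 3.10 MΩ

Output resistance R_th = Ra‖Rb = (820 × 573)/1393 = 337.3 kΩ.
The fractional drop is R_th/(R_th + R_L); requiring this ≤ 0.0980 gives R_L ≥ R_th(1/0.0980 − 1) = 337.3 × 9.204 = 3.10 MΩ.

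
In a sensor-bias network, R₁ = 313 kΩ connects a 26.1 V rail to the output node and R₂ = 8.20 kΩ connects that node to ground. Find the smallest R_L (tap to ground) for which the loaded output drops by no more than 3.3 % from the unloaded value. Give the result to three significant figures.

Output resistance R_th = R₁‖R₂ = (313 × 8.20)/321.2 = 7.991 kΩ.
The fractional drop is R_th/(R_th + R_L); requiring this ≤ 0.0330 gives R_L ≥ R_th(1/0.0330 − 1) = 7.991 × 29.30 = 234 kΩ.

R_L(min) ≈ 234 kΩ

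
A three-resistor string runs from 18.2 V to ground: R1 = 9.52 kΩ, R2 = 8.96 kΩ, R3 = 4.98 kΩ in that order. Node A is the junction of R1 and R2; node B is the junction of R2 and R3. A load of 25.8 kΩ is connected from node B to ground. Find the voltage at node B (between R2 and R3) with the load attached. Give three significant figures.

At node B, R3 is in parallel with the load: R3‖R_L = 4.174 kΩ.
Below node A the resistance is R2 + (R3‖R_L) = 13.13 kΩ, so V_A = 18.2 × 13.13/22.65 = 10.55 V.
Then V_B = V_A × (R3‖R_L)/(R2 + R3‖R_L) = 10.55 × 4.174/13.13 = 3.35 V.

V ≈ 3.35 V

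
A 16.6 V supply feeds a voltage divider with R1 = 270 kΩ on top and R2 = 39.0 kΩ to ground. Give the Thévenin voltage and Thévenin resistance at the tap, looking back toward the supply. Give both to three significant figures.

V_th = 2.10 V, R_th = 34.1 kΩ

V_th is the open-circuit tap voltage: 16.6 × 39.0/(270 + 39.0) = 2.10 V.
With the supply zeroed, R1 and R2 appear in parallel from the tap: R_th = R1‖R2 = (270 × 39.0)/309.0 = 34.1 kΩ.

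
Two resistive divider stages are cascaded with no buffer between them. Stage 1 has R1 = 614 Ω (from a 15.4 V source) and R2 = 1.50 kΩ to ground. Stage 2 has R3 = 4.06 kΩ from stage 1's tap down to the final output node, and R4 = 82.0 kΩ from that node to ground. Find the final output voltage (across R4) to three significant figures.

V_out ≈ 10.4 V

Stage 2 presents R3+R4 = 86060 Ω as a load on stage 1's tap.
Stage 1's lower leg becomes R2‖(R3+R4) = 1474 Ω, so V_mid = 15.4 × 1474/2088 = 10.87 V.
Stage 2 is itself unloaded: V_out = V_mid × R4/(R3+R4) = 10.87 × 82000/86060 = 10.4 V.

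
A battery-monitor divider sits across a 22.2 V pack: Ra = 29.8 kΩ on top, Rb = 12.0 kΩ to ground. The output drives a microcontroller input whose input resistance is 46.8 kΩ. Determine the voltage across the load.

V_out ≈ 5.39 V

The load sits in parallel with Rb: Rb‖R_L = (12.0 × 46.8) / (12.0 + 46.8) = 9.551 kΩ.
V_out = 22.2 × 9.551 / (29.8 + 9.551) = 22.2 × 9.551/39.35 = 5.39 V.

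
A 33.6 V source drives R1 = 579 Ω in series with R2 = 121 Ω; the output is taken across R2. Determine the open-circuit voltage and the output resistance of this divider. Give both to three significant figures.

V_th is the open-circuit tap voltage: 33.6 × 121/(579 + 121) = 5.81 V.
With the supply zeroed, R1 and R2 appear in parallel from the tap: R_th = R1‖R2 = (579 × 121)/700.0 = 100 Ω.

V_th = 5.81 V, R_th = 100 Ω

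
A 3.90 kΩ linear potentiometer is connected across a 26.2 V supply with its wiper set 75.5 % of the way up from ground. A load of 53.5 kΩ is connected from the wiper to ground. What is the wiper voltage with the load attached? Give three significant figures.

The wiper splits the pot into (1−α)R = 955.5 Ω above and αR = 2944 Ω below.
Lower section ‖ load = 2791 Ω.
V_wiper = 26.2 × 2791/(955.5 + 2791) = 19.5 V.

V ≈ 19.5 V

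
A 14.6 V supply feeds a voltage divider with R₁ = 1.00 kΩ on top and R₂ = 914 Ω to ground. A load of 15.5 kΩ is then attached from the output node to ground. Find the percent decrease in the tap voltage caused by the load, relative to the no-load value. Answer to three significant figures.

The divider's output (Thévenin) resistance is R₁‖R₂ = 477.5 Ω.
Fractional drop under load = R_th/(R_th + R_L) = 477.5 / (477.5 + 15500) = 0.02989.
So the output falls by 2.99 %.

2.99 %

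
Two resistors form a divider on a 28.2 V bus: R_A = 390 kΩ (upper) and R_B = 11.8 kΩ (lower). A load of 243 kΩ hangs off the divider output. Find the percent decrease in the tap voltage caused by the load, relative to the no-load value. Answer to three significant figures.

4.50 %

The divider's output (Thévenin) resistance is R_A‖R_B = 11.45 kΩ.
Fractional drop under load = R_th/(R_th + R_L) = 11.45 / (11.45 + 243) = 0.04501.
So the output falls by 4.50 %.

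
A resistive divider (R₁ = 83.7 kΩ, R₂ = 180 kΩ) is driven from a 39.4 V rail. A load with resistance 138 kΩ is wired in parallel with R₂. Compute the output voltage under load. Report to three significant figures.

The load sits in parallel with R₂: R₂‖R_L = (180 × 138) / (180 + 138) = 78.11 kΩ.
V_out = 39.4 × 78.11 / (83.7 + 78.11) = 39.4 × 78.11/161.8 = 19.0 V.

V_out ≈ 19.0 V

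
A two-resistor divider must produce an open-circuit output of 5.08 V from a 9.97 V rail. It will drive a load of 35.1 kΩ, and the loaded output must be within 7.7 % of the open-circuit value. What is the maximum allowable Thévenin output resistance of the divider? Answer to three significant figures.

Loading drop = R_th/(R_th + R_L) ≤ 0.0770, so R_th ≤ R_L · ε/(1−ε) = 35.1 kΩ × 0.0770/0.9230 = 2.93 kΩ.

R_th ≤ 2.93 kΩ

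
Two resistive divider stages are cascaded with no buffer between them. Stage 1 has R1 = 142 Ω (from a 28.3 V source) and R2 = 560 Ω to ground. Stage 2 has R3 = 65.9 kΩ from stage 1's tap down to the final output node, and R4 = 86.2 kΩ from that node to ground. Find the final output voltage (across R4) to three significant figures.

V_out ≈ 12.8 V

Stage 2 presents R3+R4 = 152100 Ω as a load on stage 1's tap.
Stage 1's lower leg becomes R2‖(R3+R4) = 557.9 Ω, so V_mid = 28.3 × 557.9/699.9 = 22.56 V.
Stage 2 is itself unloaded: V_out = V_mid × R4/(R3+R4) = 22.56 × 86200/152100 = 12.8 V.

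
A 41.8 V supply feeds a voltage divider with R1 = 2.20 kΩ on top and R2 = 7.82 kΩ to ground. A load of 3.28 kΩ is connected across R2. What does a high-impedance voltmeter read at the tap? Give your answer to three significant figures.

V_out ≈ 21.4 V

The load sits in parallel with R2: R2‖R_L = (7.82 × 3.28) / (7.82 + 3.28) = 2.311 kΩ.
V_out = 41.8 × 2.311 / (2.20 + 2.311) = 41.8 × 2.311/4.511 = 21.4 V.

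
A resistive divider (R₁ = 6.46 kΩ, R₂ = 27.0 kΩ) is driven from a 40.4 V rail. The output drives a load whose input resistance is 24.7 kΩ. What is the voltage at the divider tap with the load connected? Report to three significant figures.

The load sits in parallel with R₂: R₂‖R_L = (27.0 × 24.7) / (27.0 + 24.7) = 12.90 kΩ.
V_out = 40.4 × 12.90 / (6.46 + 12.90) = 40.4 × 12.90/19.36 = 26.9 V.

V_out ≈ 26.9 V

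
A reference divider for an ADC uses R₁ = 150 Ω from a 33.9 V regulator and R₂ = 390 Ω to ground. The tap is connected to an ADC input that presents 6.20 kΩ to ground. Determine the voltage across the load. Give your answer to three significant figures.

V_out ≈ 24.1 V

The load sits in parallel with R₂: R₂‖R_L = (390 × 6200) / (390 + 6200) = 366.9 Ω.
V_out = 33.9 × 366.9 / (150 + 366.9) = 33.9 × 366.9/516.9 = 24.1 V.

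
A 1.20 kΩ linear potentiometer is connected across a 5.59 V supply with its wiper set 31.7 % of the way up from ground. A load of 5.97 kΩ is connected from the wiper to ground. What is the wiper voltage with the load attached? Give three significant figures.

V ≈ 1.70 V

The wiper splits the pot into (1−α)R = 819.6 Ω above and αR = 380.4 Ω below.
Lower section ‖ load = 357.6 Ω.
V_wiper = 5.59 × 357.6/(819.6 + 357.6) = 1.70 V.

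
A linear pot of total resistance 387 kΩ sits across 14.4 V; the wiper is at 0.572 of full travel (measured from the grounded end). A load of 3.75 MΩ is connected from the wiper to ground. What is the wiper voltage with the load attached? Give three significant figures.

V ≈ 8.03 V

The wiper splits the pot into (1−α)R = 165.6 kΩ above and αR = 221.4 kΩ below.
Lower section ‖ load = 209.0 kΩ.
V_wiper = 14.4 × 209.0/(165.6 + 209.0) = 8.03 V.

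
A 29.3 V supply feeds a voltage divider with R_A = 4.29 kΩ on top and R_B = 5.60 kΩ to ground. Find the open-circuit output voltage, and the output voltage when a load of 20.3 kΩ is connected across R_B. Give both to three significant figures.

Open-circuit: V = 29.3 × 5.60/(4.29 + 5.60) = 16.6 V.
With the load, R_B becomes R_B‖R_L = 4.389 kΩ, so V = 29.3 × 4.389/8.679 = 14.8 V.

Unloaded: 16.6 V; loaded: 14.8 V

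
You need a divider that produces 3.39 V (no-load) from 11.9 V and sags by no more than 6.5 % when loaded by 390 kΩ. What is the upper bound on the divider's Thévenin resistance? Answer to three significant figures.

Loading drop = R_th/(R_th + R_L) ≤ 0.0650, so R_th ≤ R_L · ε/(1−ε) = 390 kΩ × 0.0650/0.9350 = 27.1 kΩ.

R_th ≤ 27.1 kΩ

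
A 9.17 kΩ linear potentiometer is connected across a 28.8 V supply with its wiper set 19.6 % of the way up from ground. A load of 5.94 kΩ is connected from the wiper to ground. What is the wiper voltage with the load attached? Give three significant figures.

The wiper splits the pot into (1−α)R = 7.373 kΩ above and αR = 1.797 kΩ below.
Lower section ‖ load = 1.380 kΩ.
V_wiper = 28.8 × 1.380/(7.373 + 1.380) = 4.54 V.

V ≈ 4.54 V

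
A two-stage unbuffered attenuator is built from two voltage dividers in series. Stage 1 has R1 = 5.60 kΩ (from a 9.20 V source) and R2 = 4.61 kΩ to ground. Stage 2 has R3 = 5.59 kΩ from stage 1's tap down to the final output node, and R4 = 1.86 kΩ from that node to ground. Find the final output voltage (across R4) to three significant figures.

Stage 2 presents R3+R4 = 7.450 kΩ as a load on stage 1's tap.
Stage 1's lower leg becomes R2‖(R3+R4) = 2.848 kΩ, so V_mid = 9.20 × 2.848/8.448 = 3.101 V.
Stage 2 is itself unloaded: V_out = V_mid × R4/(R3+R4) = 3.101 × 1.86/7.450 = 0.774 V.

V_out ≈ 0.774 V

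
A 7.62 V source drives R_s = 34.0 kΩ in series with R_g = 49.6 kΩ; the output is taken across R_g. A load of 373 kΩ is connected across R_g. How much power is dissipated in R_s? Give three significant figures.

P ≈ 0.326 mW

Total resistance from the source is R_s + (R_g‖R_L) = 77.78 kΩ, so I = 7.62/77.78 kΩ = 0.09797 mA.
P = I²·R_s = (0.09797 mA)² × 34.0 kΩ = 0.326 mW.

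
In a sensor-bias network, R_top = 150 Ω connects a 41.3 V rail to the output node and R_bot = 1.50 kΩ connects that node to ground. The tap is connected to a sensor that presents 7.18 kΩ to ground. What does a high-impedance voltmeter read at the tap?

V_out ≈ 36.8 V

The load sits in parallel with R_bot: R_bot‖R_L = (1500 × 7180) / (1500 + 7180) = 1241 Ω.
V_out = 41.3 × 1241 / (150 + 1241) = 41.3 × 1241/1391 = 36.8 V.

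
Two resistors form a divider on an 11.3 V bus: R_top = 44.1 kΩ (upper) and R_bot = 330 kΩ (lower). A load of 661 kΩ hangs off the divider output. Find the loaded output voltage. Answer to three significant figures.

The load sits in parallel with R_bot: R_bot‖R_L = (330 × 661) / (330 + 661) = 220.1 kΩ.
V_out = 11.3 × 220.1 / (44.1 + 220.1) = 11.3 × 220.1/264.2 = 9.41 V.

V_out ≈ 9.41 V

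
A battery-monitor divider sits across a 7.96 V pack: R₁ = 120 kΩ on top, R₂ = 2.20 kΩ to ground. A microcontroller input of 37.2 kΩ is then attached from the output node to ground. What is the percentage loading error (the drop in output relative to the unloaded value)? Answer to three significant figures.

5.49 %

The divider's output (Thévenin) resistance is R₁‖R₂ = 2.160 kΩ.
Fractional drop under load = R_th/(R_th + R_L) = 2.160 / (2.160 + 37.2) = 0.05489.
So the output falls by 5.49 %.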